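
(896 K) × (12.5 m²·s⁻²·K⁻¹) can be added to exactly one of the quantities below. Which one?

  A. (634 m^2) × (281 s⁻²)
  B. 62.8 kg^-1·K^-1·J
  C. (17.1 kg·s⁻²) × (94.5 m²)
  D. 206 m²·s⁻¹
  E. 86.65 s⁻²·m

Reference: [K] · [m²·s⁻²·K⁻¹] = m²·s⁻².
Each option:
  A. [m²] · [s⁻²] = m²·s⁻²  ← same
  B. J·kg⁻¹·K⁻¹ = N·m·kg⁻¹·K⁻¹ = m²·s⁻²·K⁻¹
  C. [kg·s⁻²] · [m²] = kg·m²·s⁻²
  D. m²·s⁻¹
  E. m·s⁻²
Only A. matches m²·s⁻².

A.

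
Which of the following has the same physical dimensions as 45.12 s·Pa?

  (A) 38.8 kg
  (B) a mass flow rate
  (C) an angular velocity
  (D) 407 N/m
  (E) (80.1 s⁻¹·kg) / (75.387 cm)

(E)

Reference: Pa·s = N·m⁻²·s = kg·m⁻¹·s⁻¹.
Each option:
  (A) kg
  (B) [mass flow rate] = kg·s⁻¹
  (C) [angular velocity] = s⁻¹
  (D) N·m⁻¹ = kg·m·s⁻²·m⁻¹ = kg·s⁻²
  (E) [kg·s⁻¹] / [m] = kg·m⁻¹·s⁻¹  ← same
Only (E) matches kg·m⁻¹·s⁻¹.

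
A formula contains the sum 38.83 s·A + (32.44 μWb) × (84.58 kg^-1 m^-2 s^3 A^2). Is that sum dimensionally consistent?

Expand each in SI base units:
  38.83 s·A:  A·s = s·A
  (32.44 μWb) × (84.58 kg^-1 m^-2 s^3 A^2):  [kg·m²·s⁻²·A⁻¹] · [kg⁻¹·m⁻²·s³·A²] = s·A
Both are s·A, so they have the same dimensions and can be added.

Yes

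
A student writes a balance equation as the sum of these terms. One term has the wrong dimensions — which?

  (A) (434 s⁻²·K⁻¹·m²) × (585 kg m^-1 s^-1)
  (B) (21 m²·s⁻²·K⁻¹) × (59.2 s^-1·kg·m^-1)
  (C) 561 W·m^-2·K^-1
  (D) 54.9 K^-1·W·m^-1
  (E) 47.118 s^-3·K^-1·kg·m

(C)

Dimensions:
  (A) [m²·s⁻²·K⁻¹] · [kg·m⁻¹·s⁻¹] = kg·m·s⁻³·K⁻¹
  (B) [m²·s⁻²·K⁻¹] · [kg·m⁻¹·s⁻¹] = kg·m·s⁻³·K⁻¹
  (C) W·m⁻²·K⁻¹ = J·s⁻¹·m⁻²·K⁻¹ = kg·s⁻³·K⁻¹
  (D) W·m⁻¹·K⁻¹ = J·s⁻¹·m⁻¹·K⁻¹ = kg·m·s⁻³·K⁻¹
  (E) kg·m·s⁻³·K⁻¹
All reduce to kg·m·s⁻³·K⁻¹ except (C), which is kg·s⁻³·K⁻¹.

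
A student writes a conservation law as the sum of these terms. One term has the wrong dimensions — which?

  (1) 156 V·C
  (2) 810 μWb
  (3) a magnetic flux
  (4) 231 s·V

Work out the base dimensions of each:
  (1) C·V = s·A·J·C⁻¹ = kg·m²·s⁻²
  (2) Wb = V·s = kg·m²·s⁻²·A⁻¹
  (3) [magnetic flux] = kg·m²·s⁻²·A⁻¹
  (4) V·s = J·C⁻¹·s = kg·m²·s⁻²·A⁻¹
All reduce to kg·m²·s⁻²·A⁻¹ except (1), which is kg·m²·s⁻².

(1)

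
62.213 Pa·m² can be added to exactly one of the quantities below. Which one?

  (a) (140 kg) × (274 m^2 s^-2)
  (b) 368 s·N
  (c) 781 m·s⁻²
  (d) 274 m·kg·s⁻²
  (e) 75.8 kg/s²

(d)

Reference: Pa·m² = N·m⁻²·m² = kg·m·s⁻².
Each option:
  (a) [kg] · [m²·s⁻²] = kg·m²·s⁻²
  (b) N·s = kg·m·s⁻²·s = kg·m·s⁻¹
  (c) m·s⁻²
  (d) kg·m·s⁻²  ← same
  (e) kg·s⁻²
Only (d) matches kg·m·s⁻².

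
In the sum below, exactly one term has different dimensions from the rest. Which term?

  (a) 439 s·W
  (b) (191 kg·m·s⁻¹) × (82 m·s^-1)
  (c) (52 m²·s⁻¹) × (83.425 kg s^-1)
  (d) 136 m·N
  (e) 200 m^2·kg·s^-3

Expand each in SI base units:
  (a) W·s = J·s⁻¹·s = kg·m²·s⁻²
  (b) [kg·m·s⁻¹] · [m·s⁻¹] = kg·m²·s⁻²
  (c) [m²·s⁻¹] · [kg·s⁻¹] = kg·m²·s⁻²
  (d) N·m = kg·m·s⁻²·m = kg·m²·s⁻²
  (e) kg·m²·s⁻³
All reduce to kg·m²·s⁻² except (e), which is kg·m²·s⁻³.

(e)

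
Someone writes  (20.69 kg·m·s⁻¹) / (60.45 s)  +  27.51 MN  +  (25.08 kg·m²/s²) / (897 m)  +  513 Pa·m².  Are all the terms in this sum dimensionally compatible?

In SI base units:
  (20.69 kg·m·s⁻¹) / (60.45 s):  [kg·m·s⁻¹] / [s] = kg·m·s⁻²
  27.51 MN:  N = kg·m·s⁻²
  (25.08 kg·m²/s²) / (897 m):  [kg·m²·s⁻²] / [m] = kg·m·s⁻²
  513 Pa·m²:  Pa·m² = N·m⁻²·m² = kg·m·s⁻²
Every term reduces to kg·m·s⁻².

Yes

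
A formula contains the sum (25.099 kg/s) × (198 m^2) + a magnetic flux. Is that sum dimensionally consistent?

In SI base units:
  (25.099 kg/s) × (198 m^2):  [kg·s⁻¹] · [m²] = kg·m²·s⁻¹
  a magnetic flux:  [magnetic flux] = kg·m²·s⁻²·A⁻¹
kg·m²·s⁻¹ ≠ kg·m²·s⁻²·A⁻¹, so they cannot be added.

No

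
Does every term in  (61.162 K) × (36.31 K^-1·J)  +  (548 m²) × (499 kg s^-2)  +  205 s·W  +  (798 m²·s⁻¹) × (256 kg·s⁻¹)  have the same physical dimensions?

In SI base units:
  (61.162 K) × (36.31 K^-1·J):  [K] · [kg·m²·s⁻²·K⁻¹] = kg·m²·s⁻²
  (548 m²) × (499 kg s^-2):  [m²] · [kg·s⁻²] = kg·m²·s⁻²
  205 s·W:  W·s = J·s⁻¹·s = kg·m²·s⁻²
  (798 m²·s⁻¹) × (256 kg·s⁻¹):  [m²·s⁻¹] · [kg·s⁻¹] = kg·m²·s⁻²
Every term reduces to kg·m²·s⁻².

Yes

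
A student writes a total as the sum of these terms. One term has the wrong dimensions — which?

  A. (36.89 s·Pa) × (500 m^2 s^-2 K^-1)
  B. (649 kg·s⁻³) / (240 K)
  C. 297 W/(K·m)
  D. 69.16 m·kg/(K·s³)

B.

Work out the base dimensions of each:
  A. [kg·m⁻¹·s⁻¹] · [m²·s⁻²·K⁻¹] = kg·m·s⁻³·K⁻¹
  B. [kg·s⁻³] / [K] = kg·s⁻³·K⁻¹
  C. W·m⁻¹·K⁻¹ = J·s⁻¹·m⁻¹·K⁻¹ = kg·m·s⁻³·K⁻¹
  D. kg·m·s⁻³·K⁻¹
All reduce to kg·m·s⁻³·K⁻¹ except B., which is kg·s⁻³·K⁻¹.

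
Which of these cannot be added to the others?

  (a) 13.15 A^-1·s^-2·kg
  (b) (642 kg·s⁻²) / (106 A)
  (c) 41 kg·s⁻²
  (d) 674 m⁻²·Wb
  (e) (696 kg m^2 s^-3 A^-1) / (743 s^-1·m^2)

(c)

Dimensions:
  (a) kg·s⁻²·A⁻¹
  (b) [kg·s⁻²] / [A] = kg·s⁻²·A⁻¹
  (c) kg·s⁻²
  (d) Wb·m⁻² = V·s·m⁻² = kg·s⁻²·A⁻¹
  (e) [kg·m²·s⁻³·A⁻¹] / [m²·s⁻¹] = kg·s⁻²·A⁻¹
All reduce to kg·s⁻²·A⁻¹ except (c), which is kg·s⁻².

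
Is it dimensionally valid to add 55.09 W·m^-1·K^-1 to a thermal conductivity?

Yes

In SI base units:
  55.09 W·m^-1·K^-1:  W·m⁻¹·K⁻¹ = J·s⁻¹·m⁻¹·K⁻¹ = kg·m·s⁻³·K⁻¹
  a thermal conductivity:  [thermal conductivity] = kg·m·s⁻³·K⁻¹
Both are kg·m·s⁻³·K⁻¹, so they have the same dimensions and can be added.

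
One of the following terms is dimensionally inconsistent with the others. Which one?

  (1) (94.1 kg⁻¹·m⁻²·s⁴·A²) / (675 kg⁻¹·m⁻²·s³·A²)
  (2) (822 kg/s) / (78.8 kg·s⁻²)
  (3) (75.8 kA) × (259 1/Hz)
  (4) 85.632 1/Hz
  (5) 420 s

(3)

Reduce each to base SI dimensions:
  (1) [kg⁻¹·m⁻²·s⁴·A²] / [kg⁻¹·m⁻²·s³·A²] = s
  (2) [kg·s⁻¹] / [kg·s⁻²] = s
  (3) [A] · [s] = s·A
  (4) Hz⁻¹ = (s⁻¹)⁻¹ = s
  (5) s
All reduce to s except (3), which is s·A.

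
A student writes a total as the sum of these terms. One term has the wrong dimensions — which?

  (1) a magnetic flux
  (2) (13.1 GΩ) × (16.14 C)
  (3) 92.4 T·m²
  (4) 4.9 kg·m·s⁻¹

Work out the base dimensions of each:
  (1) [magnetic flux] = kg·m²·s⁻²·A⁻¹
  (2) [kg·m²·s⁻³·A⁻²] · [s·A] = kg·m²·s⁻²·A⁻¹
  (3) T·m² = Wb·m⁻²·m² = kg·m²·s⁻²·A⁻¹
  (4) kg·m·s⁻¹
All reduce to kg·m²·s⁻²·A⁻¹ except (4), which is kg·m·s⁻¹.

(4)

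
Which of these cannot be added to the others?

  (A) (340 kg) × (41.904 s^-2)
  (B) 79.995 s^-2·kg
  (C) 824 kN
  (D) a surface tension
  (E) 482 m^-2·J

(C)

Dimensions:
  (A) [kg] · [s⁻²] = kg·s⁻²
  (B) kg·s⁻²
  (C) N = kg·m·s⁻²
  (D) [surface tension] = kg·s⁻²
  (E) J·m⁻² = N·m·m⁻² = kg·s⁻²
All reduce to kg·s⁻² except (C), which is kg·m·s⁻².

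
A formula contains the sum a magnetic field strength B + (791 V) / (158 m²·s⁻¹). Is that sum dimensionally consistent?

Yes

Work out the base dimensions of each:
  a magnetic field strength B:  [magnetic field strength B] = kg·s⁻²·A⁻¹
  (791 V) / (158 m²·s⁻¹):  [kg·m²·s⁻³·A⁻¹] / [m²·s⁻¹] = kg·s⁻²·A⁻¹
Both are kg·s⁻²·A⁻¹, so they have the same dimensions and can be added.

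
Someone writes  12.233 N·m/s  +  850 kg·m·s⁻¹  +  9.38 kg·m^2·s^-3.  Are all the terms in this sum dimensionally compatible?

Work out the base dimensions of each:
  12.233 N·m/s:  N·m·s⁻¹ = kg·m·s⁻²·m·s⁻¹ = kg·m²·s⁻³
  850 kg·m·s⁻¹:  kg·m·s⁻¹
  9.38 kg·m^2·s^-3:  kg·m²·s⁻³
The terms do not share a single dimension (kg·m²·s⁻³ vs kg·m·s⁻¹).

No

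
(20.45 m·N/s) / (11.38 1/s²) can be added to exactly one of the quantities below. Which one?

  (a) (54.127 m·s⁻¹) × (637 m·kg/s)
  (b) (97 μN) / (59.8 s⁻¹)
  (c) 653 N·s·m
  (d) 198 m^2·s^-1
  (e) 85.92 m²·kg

(c)

Reference: [kg·m²·s⁻³] / [s⁻²] = kg·m²·s⁻¹.
Each option:
  (a) [m·s⁻¹] · [kg·m·s⁻¹] = kg·m²·s⁻²
  (b) [kg·m·s⁻²] / [s⁻¹] = kg·m·s⁻¹
  (c) N·m·s = kg·m·s⁻²·m·s = kg·m²·s⁻¹  ← same
  (d) m²·s⁻¹
  (e) kg·m²
Only (c) matches kg·m²·s⁻¹.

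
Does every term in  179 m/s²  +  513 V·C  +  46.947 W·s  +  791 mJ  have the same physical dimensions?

No

Expand each in SI base units:
  179 m/s²:  m·s⁻²
  513 V·C:  C·V = s·A·J·C⁻¹ = kg·m²·s⁻²
  46.947 W·s:  W·s = J·s⁻¹·s = kg·m²·s⁻²
  791 mJ:  J = N·m = kg·m²·s⁻²
The terms do not share a single dimension (kg·m²·s⁻² vs m·s⁻²).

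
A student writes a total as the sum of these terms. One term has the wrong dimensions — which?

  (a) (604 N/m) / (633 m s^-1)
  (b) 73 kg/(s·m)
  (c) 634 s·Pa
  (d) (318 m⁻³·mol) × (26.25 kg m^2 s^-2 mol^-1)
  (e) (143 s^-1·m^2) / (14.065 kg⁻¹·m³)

Reduce each to base SI dimensions:
  (a) [kg·s⁻²] / [m·s⁻¹] = kg·m⁻¹·s⁻¹
  (b) kg·m⁻¹·s⁻¹
  (c) Pa·s = N·m⁻²·s = kg·m⁻¹·s⁻¹
  (d) [m⁻³·mol] · [kg·m²·s⁻²·mol⁻¹] = kg·m⁻¹·s⁻²
  (e) [m²·s⁻¹] / [kg⁻¹·m³] = kg·m⁻¹·s⁻¹
All reduce to kg·m⁻¹·s⁻¹ except (d), which is kg·m⁻¹·s⁻².

(d)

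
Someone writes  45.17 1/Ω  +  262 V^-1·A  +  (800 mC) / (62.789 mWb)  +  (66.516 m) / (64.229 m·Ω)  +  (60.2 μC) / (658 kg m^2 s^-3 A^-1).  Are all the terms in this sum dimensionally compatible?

Expand each in SI base units:
  45.17 1/Ω:  Ω⁻¹ = (V·A⁻¹)⁻¹ = kg⁻¹·m⁻²·s³·A²
  262 V^-1·A:  A·V⁻¹ = A·(J·C⁻¹)⁻¹ = kg⁻¹·m⁻²·s³·A²
  (800 mC) / (62.789 mWb):  [s·A] / [kg·m²·s⁻²·A⁻¹] = kg⁻¹·m⁻²·s³·A²
  (66.516 m) / (64.229 m·Ω):  [m] / [kg·m³·s⁻³·A⁻²] = kg⁻¹·m⁻²·s³·A²
  (60.2 μC) / (658 kg m^2 s^-3 A^-1):  [s·A] / [kg·m²·s⁻³·A⁻¹] = kg⁻¹·m⁻²·s⁴·A²
The terms do not share a single dimension (kg⁻¹·m⁻²·s³·A² vs kg⁻¹·m⁻²·s⁴·A²).

No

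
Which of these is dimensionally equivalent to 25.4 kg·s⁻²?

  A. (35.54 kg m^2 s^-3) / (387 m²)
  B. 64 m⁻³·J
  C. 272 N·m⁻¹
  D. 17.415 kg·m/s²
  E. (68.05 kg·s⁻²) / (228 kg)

C.

Reference: kg·s⁻².
Each option:
  A. [kg·m²·s⁻³] / [m²] = kg·s⁻³
  B. J·m⁻³ = N·m·m⁻³ = kg·m⁻¹·s⁻²
  C. N·m⁻¹ = kg·m·s⁻²·m⁻¹ = kg·s⁻²  ← same
  D. kg·m·s⁻²
  E. [kg·s⁻²] / [kg] = s⁻²
Only C. matches kg·s⁻².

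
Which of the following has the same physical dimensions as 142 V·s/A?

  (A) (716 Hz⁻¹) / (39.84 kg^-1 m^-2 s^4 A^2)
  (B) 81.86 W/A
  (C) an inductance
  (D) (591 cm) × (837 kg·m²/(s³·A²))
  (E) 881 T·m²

(C)

Reference: V·s·A⁻¹ = J·C⁻¹·s·A⁻¹ = kg·m²·s⁻²·A⁻².
Each option:
  (A) [s] / [kg⁻¹·m⁻²·s⁴·A²] = kg·m²·s⁻³·A⁻²
  (B) W·A⁻¹ = J·s⁻¹·A⁻¹ = kg·m²·s⁻³·A⁻¹
  (C) [inductance] = kg·m²·s⁻²·A⁻²  ← same
  (D) [m] · [kg·m²·s⁻³·A⁻²] = kg·m³·s⁻³·A⁻²
  (E) T·m² = Wb·m⁻²·m² = kg·m²·s⁻²·A⁻¹
Only (C) matches kg·m²·s⁻²·A⁻².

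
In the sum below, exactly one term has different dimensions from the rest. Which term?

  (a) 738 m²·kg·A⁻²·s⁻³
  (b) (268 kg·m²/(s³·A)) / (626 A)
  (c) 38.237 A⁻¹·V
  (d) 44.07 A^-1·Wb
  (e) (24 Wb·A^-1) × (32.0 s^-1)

In SI base units:
  (a) kg·m²·s⁻³·A⁻²
  (b) [kg·m²·s⁻³·A⁻¹] / [A] = kg·m²·s⁻³·A⁻²
  (c) V·A⁻¹ = J·C⁻¹·A⁻¹ = kg·m²·s⁻³·A⁻²
  (d) Wb·A⁻¹ = V·s·A⁻¹ = kg·m²·s⁻²·A⁻²
  (e) [kg·m²·s⁻²·A⁻²] · [s⁻¹] = kg·m²·s⁻³·A⁻²
All reduce to kg·m²·s⁻³·A⁻² except (d), which is kg·m²·s⁻²·A⁻².

(d)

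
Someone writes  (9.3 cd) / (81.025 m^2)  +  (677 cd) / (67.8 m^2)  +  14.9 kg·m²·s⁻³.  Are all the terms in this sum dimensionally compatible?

No

Reduce each to base SI dimensions:
  (9.3 cd) / (81.025 m^2):  [cd] / [m²] = m⁻²·cd
  (677 cd) / (67.8 m^2):  [cd] / [m²] = m⁻²·cd
  14.9 kg·m²·s⁻³:  kg·m²·s⁻³
The terms do not share a single dimension (kg·m²·s⁻³ vs m⁻²·cd).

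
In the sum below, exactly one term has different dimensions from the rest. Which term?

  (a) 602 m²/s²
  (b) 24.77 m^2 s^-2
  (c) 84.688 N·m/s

(c)

Expand each in SI base units:
  (a) m²·s⁻²
  (b) m²·s⁻²
  (c) N·m·s⁻¹ = kg·m·s⁻²·m·s⁻¹ = kg·m²·s⁻³
All reduce to m²·s⁻² except (c), which is kg·m²·s⁻³.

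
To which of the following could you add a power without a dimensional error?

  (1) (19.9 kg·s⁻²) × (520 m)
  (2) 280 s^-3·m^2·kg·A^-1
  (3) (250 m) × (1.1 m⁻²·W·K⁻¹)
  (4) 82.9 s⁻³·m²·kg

(4)

Reference: [power] = kg·m²·s⁻³.
Each option:
  (1) [kg·s⁻²] · [m] = kg·m·s⁻²
  (2) kg·m²·s⁻³·A⁻¹
  (3) [m] · [kg·s⁻³·K⁻¹] = kg·m·s⁻³·K⁻¹
  (4) kg·m²·s⁻³  ← same
Only (4) matches kg·m²·s⁻³.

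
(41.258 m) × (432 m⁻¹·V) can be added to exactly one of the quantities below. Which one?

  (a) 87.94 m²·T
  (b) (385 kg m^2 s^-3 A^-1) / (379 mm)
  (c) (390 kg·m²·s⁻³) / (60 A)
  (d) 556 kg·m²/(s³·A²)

(c)

Reference: [m] · [kg·m·s⁻³·A⁻¹] = kg·m²·s⁻³·A⁻¹.
Each option:
  (a) T·m² = Wb·m⁻²·m² = kg·m²·s⁻²·A⁻¹
  (b) [kg·m²·s⁻³·A⁻¹] / [m] = kg·m·s⁻³·A⁻¹
  (c) [kg·m²·s⁻³] / [A] = kg·m²·s⁻³·A⁻¹  ← same
  (d) kg·m²·s⁻³·A⁻²
Only (c) matches kg·m²·s⁻³·A⁻¹.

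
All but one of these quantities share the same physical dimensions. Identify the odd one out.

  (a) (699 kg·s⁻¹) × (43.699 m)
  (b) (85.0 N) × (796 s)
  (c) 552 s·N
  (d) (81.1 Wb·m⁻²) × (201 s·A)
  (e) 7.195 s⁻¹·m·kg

(d)

Dimensions:
  (a) [kg·s⁻¹] · [m] = kg·m·s⁻¹
  (b) [kg·m·s⁻²] · [s] = kg·m·s⁻¹
  (c) N·s = kg·m·s⁻²·s = kg·m·s⁻¹
  (d) [kg·s⁻²·A⁻¹] · [s·A] = kg·s⁻¹
  (e) kg·m·s⁻¹
All reduce to kg·m·s⁻¹ except (d), which is kg·s⁻¹.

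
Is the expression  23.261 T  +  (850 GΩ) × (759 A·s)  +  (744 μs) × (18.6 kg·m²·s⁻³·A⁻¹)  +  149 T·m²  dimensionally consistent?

No

Dimensions:
  23.261 T:  T = Wb·m⁻² = kg·s⁻²·A⁻¹
  (850 GΩ) × (759 A·s):  [kg·m²·s⁻³·A⁻²] · [s·A] = kg·m²·s⁻²·A⁻¹
  (744 μs) × (18.6 kg·m²·s⁻³·A⁻¹):  [s] · [kg·m²·s⁻³·A⁻¹] = kg·m²·s⁻²·A⁻¹
  149 T·m²:  T·m² = Wb·m⁻²·m² = kg·m²·s⁻²·A⁻¹
The terms do not share a single dimension (kg·m²·s⁻²·A⁻¹ vs kg·s⁻²·A⁻¹).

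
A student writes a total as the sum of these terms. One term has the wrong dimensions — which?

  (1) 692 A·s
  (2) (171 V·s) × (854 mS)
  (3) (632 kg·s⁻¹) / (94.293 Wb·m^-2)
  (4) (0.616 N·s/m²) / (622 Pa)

(4)

Reduce each to base SI dimensions:
  (1) A·s = s·A
  (2) [kg·m²·s⁻²·A⁻¹] · [kg⁻¹·m⁻²·s³·A²] = s·A
  (3) [kg·s⁻¹] / [kg·s⁻²·A⁻¹] = s·A
  (4) [kg·m⁻¹·s⁻¹] / [kg·m⁻¹·s⁻²] = s
All reduce to s·A except (4), which is s.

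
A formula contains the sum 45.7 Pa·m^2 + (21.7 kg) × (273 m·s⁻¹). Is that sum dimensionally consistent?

No

Work out the base dimensions of each:
  45.7 Pa·m^2:  Pa·m² = N·m⁻²·m² = kg·m·s⁻²
  (21.7 kg) × (273 m·s⁻¹):  [kg] · [m·s⁻¹] = kg·m·s⁻¹
kg·m·s⁻² ≠ kg·m·s⁻¹, so they cannot be added.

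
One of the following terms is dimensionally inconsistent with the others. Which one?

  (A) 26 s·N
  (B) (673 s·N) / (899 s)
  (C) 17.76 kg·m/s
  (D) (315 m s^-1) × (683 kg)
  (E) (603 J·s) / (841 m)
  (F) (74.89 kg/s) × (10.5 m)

(B)

Expand each in SI base units:
  (A) N·s = kg·m·s⁻²·s = kg·m·s⁻¹
  (B) [kg·m·s⁻¹] / [s] = kg·m·s⁻²
  (C) kg·m·s⁻¹
  (D) [m·s⁻¹] · [kg] = kg·m·s⁻¹
  (E) [kg·m²·s⁻¹] / [m] = kg·m·s⁻¹
  (F) [kg·s⁻¹] · [m] = kg·m·s⁻¹
All reduce to kg·m·s⁻¹ except (B), which is kg·m·s⁻².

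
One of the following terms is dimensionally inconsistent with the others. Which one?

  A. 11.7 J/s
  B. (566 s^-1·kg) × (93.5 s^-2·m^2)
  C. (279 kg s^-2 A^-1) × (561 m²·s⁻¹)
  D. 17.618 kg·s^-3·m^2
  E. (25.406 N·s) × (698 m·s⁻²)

Expand each in SI base units:
  A. J·s⁻¹ = N·m·s⁻¹ = kg·m²·s⁻³
  B. [kg·s⁻¹] · [m²·s⁻²] = kg·m²·s⁻³
  C. [kg·s⁻²·A⁻¹] · [m²·s⁻¹] = kg·m²·s⁻³·A⁻¹
  D. kg·m²·s⁻³
  E. [kg·m·s⁻¹] · [m·s⁻²] = kg·m²·s⁻³
All reduce to kg·m²·s⁻³ except C., which is kg·m²·s⁻³·A⁻¹.

C.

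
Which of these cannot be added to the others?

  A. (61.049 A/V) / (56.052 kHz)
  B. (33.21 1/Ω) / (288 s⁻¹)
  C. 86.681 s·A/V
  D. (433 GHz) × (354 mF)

Dimensions:
  A. [kg⁻¹·m⁻²·s³·A²] / [s⁻¹] = kg⁻¹·m⁻²·s⁴·A²
  B. [kg⁻¹·m⁻²·s³·A²] / [s⁻¹] = kg⁻¹·m⁻²·s⁴·A²
  C. A·s·V⁻¹ = A·s·(J·C⁻¹)⁻¹ = kg⁻¹·m⁻²·s⁴·A²
  D. [s⁻¹] · [kg⁻¹·m⁻²·s⁴·A²] = kg⁻¹·m⁻²·s³·A²
All reduce to kg⁻¹·m⁻²·s⁴·A² except D., which is kg⁻¹·m⁻²·s³·A².

D.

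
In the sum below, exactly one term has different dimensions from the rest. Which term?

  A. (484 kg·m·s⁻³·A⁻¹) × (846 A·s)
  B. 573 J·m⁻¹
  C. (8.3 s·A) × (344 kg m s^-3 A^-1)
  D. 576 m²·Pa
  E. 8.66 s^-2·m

In SI base units:
  A. [kg·m·s⁻³·A⁻¹] · [s·A] = kg·m·s⁻²
  B. J·m⁻¹ = N·m·m⁻¹ = kg·m·s⁻²
  C. [s·A] · [kg·m·s⁻³·A⁻¹] = kg·m·s⁻²
  D. Pa·m² = N·m⁻²·m² = kg·m·s⁻²
  E. m·s⁻²
All reduce to kg·m·s⁻² except E., which is m·s⁻².

E.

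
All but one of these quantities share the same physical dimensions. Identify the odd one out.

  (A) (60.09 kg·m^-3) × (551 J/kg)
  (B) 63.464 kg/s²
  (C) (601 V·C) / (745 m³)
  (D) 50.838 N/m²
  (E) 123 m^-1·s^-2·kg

Dimensions:
  (A) [kg·m⁻³] · [m²·s⁻²] = kg·m⁻¹·s⁻²
  (B) kg·s⁻²
  (C) [kg·m²·s⁻²] / [m³] = kg·m⁻¹·s⁻²
  (D) N·m⁻² = kg·m·s⁻²·m⁻² = kg·m⁻¹·s⁻²
  (E) kg·m⁻¹·s⁻²
All reduce to kg·m⁻¹·s⁻² except (B), which is kg·s⁻².

(B)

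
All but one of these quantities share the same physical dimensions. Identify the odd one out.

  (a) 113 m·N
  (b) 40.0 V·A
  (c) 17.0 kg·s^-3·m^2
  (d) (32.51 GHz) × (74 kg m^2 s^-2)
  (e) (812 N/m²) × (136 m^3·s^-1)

In SI base units:
  (a) N·m = kg·m·s⁻²·m = kg·m²·s⁻²
  (b) V·A = J·C⁻¹·A = kg·m²·s⁻³
  (c) kg·m²·s⁻³
  (d) [s⁻¹] · [kg·m²·s⁻²] = kg·m²·s⁻³
  (e) [kg·m⁻¹·s⁻²] · [m³·s⁻¹] = kg·m²·s⁻³
All reduce to kg·m²·s⁻³ except (a), which is kg·m²·s⁻².

(a)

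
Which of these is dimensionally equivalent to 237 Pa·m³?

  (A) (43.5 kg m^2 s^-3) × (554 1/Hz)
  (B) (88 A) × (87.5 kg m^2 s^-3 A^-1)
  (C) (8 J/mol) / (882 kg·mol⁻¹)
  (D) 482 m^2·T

Reference: Pa·m³ = N·m⁻²·m³ = kg·m²·s⁻².
Each option:
  (A) [kg·m²·s⁻³] · [s] = kg·m²·s⁻²  ← same
  (B) [A] · [kg·m²·s⁻³·A⁻¹] = kg·m²·s⁻³
  (C) [kg·m²·s⁻²·mol⁻¹] / [kg·mol⁻¹] = m²·s⁻²
  (D) T·m² = Wb·m⁻²·m² = kg·m²·s⁻²·A⁻¹
Only (A) matches kg·m²·s⁻².

(A)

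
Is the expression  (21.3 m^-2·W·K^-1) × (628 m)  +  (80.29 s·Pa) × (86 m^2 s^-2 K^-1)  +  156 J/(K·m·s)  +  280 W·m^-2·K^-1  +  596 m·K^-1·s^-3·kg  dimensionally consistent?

Reduce each to base SI dimensions:
  (21.3 m^-2·W·K^-1) × (628 m):  [kg·s⁻³·K⁻¹] · [m] = kg·m·s⁻³·K⁻¹
  (80.29 s·Pa) × (86 m^2 s^-2 K^-1):  [kg·m⁻¹·s⁻¹] · [m²·s⁻²·K⁻¹] = kg·m·s⁻³·K⁻¹
  156 J/(K·m·s):  J·s⁻¹·m⁻¹·K⁻¹ = N·m·s⁻¹·m⁻¹·K⁻¹ = kg·m·s⁻³·K⁻¹
  280 W·m^-2·K^-1:  W·m⁻²·K⁻¹ = J·s⁻¹·m⁻²·K⁻¹ = kg·s⁻³·K⁻¹
  596 m·K^-1·s^-3·kg:  kg·m·s⁻³·K⁻¹
The terms do not share a single dimension (kg·m·s⁻³·K⁻¹ vs kg·s⁻³·K⁻¹).

No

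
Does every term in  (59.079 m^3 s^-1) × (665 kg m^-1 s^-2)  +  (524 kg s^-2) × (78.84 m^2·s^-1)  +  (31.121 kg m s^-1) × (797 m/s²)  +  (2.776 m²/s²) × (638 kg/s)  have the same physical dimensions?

In SI base units:
  (59.079 m^3 s^-1) × (665 kg m^-1 s^-2):  [m³·s⁻¹] · [kg·m⁻¹·s⁻²] = kg·m²·s⁻³
  (524 kg s^-2) × (78.84 m^2·s^-1):  [kg·s⁻²] · [m²·s⁻¹] = kg·m²·s⁻³
  (31.121 kg m s^-1) × (797 m/s²):  [kg·m·s⁻¹] · [m·s⁻²] = kg·m²·s⁻³
  (2.776 m²/s²) × (638 kg/s):  [m²·s⁻²] · [kg·s⁻¹] = kg·m²·s⁻³
Every term reduces to kg·m²·s⁻³.

Yes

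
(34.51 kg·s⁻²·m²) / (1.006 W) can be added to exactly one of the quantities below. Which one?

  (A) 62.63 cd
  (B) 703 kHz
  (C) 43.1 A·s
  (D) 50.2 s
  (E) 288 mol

Reference: [kg·m²·s⁻²] / [kg·m²·s⁻³] = s.
Each option:
  (A) cd
  (B) Hz = s⁻¹
  (C) A·s = s·A
  (D) s  ← same
  (E) mol
Only (D) matches s.

(D)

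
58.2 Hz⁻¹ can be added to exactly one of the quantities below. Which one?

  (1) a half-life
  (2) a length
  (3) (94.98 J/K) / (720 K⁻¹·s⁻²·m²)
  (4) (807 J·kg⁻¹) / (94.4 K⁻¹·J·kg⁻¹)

(1)

Reference: Hz⁻¹ = (s⁻¹)⁻¹ = s.
Each option:
  (1) [half-life] = s  ← same
  (2) [length] = m
  (3) [kg·m²·s⁻²·K⁻¹] / [m²·s⁻²·K⁻¹] = kg
  (4) [m²·s⁻²] / [m²·s⁻²·K⁻¹] = K
Only (1) matches s.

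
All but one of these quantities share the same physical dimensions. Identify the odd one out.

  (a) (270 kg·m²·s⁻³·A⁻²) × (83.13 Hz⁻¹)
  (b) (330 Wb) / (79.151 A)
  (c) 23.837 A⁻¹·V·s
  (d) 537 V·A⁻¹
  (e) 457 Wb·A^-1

Work out the base dimensions of each:
  (a) [kg·m²·s⁻³·A⁻²] · [s] = kg·m²·s⁻²·A⁻²
  (b) [kg·m²·s⁻²·A⁻¹] / [A] = kg·m²·s⁻²·A⁻²
  (c) V·s·A⁻¹ = J·C⁻¹·s·A⁻¹ = kg·m²·s⁻²·A⁻²
  (d) V·A⁻¹ = J·C⁻¹·A⁻¹ = kg·m²·s⁻³·A⁻²
  (e) Wb·A⁻¹ = V·s·A⁻¹ = kg·m²·s⁻²·A⁻²
All reduce to kg·m²·s⁻²·A⁻² except (d), which is kg·m²·s⁻³·A⁻².

(d)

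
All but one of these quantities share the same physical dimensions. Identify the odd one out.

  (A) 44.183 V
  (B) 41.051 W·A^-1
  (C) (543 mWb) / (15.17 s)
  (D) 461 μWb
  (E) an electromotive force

(D)

Expand each in SI base units:
  (A) V = J·C⁻¹ = kg·m²·s⁻³·A⁻¹
  (B) W·A⁻¹ = J·s⁻¹·A⁻¹ = kg·m²·s⁻³·A⁻¹
  (C) [kg·m²·s⁻²·A⁻¹] / [s] = kg·m²·s⁻³·A⁻¹
  (D) Wb = V·s = kg·m²·s⁻²·A⁻¹
  (E) [electromotive force] = kg·m²·s⁻³·A⁻¹
All reduce to kg·m²·s⁻³·A⁻¹ except (D), which is kg·m²·s⁻²·A⁻¹.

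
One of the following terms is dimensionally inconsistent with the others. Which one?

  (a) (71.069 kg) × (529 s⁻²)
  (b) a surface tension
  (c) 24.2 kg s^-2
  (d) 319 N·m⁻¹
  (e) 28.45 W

Dimensions:
  (a) [kg] · [s⁻²] = kg·s⁻²
  (b) [surface tension] = kg·s⁻²
  (c) kg·s⁻²
  (d) N·m⁻¹ = kg·m·s⁻²·m⁻¹ = kg·s⁻²
  (e) W = J·s⁻¹ = kg·m²·s⁻³
All reduce to kg·s⁻² except (e), which is kg·m²·s⁻³.

(e)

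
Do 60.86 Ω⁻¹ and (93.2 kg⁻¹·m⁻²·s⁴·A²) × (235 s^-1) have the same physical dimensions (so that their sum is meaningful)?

Expand each in SI base units:
  60.86 Ω⁻¹:  Ω⁻¹ = (V·A⁻¹)⁻¹ = kg⁻¹·m⁻²·s³·A²
  (93.2 kg⁻¹·m⁻²·s⁴·A²) × (235 s^-1):  [kg⁻¹·m⁻²·s⁴·A²] · [s⁻¹] = kg⁻¹·m⁻²·s³·A²
Both are kg⁻¹·m⁻²·s³·A², so they have the same dimensions and can be added.

Yes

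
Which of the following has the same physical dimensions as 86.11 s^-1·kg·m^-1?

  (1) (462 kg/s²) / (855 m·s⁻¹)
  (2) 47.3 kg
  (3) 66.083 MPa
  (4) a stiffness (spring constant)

Reference: kg·m⁻¹·s⁻¹.
Each option:
  (1) [kg·s⁻²] / [m·s⁻¹] = kg·m⁻¹·s⁻¹  ← same
  (2) kg
  (3) Pa = N·m⁻² = kg·m⁻¹·s⁻²
  (4) [stiffness (spring constant)] = kg·s⁻²
Only (1) matches kg·m⁻¹·s⁻¹.

(1)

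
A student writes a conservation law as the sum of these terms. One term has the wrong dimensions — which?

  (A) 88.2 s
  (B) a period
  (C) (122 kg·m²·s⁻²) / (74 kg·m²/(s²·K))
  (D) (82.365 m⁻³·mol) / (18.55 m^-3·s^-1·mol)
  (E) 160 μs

(C)

In SI base units:
  (A) s
  (B) [period] = s
  (C) [kg·m²·s⁻²] / [kg·m²·s⁻²·K⁻¹] = K
  (D) [m⁻³·mol] / [m⁻³·s⁻¹·mol] = s
  (E) s
All reduce to s except (C), which is K.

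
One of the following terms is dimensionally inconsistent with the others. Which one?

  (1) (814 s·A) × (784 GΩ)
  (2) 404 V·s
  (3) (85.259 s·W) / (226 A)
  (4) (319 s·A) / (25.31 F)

(4)

Work out the base dimensions of each:
  (1) [s·A] · [kg·m²·s⁻³·A⁻²] = kg·m²·s⁻²·A⁻¹
  (2) V·s = J·C⁻¹·s = kg·m²·s⁻²·A⁻¹
  (3) [kg·m²·s⁻²] / [A] = kg·m²·s⁻²·A⁻¹
  (4) [s·A] / [kg⁻¹·m⁻²·s⁴·A²] = kg·m²·s⁻³·A⁻¹
All reduce to kg·m²·s⁻²·A⁻¹ except (4), which is kg·m²·s⁻³·A⁻¹.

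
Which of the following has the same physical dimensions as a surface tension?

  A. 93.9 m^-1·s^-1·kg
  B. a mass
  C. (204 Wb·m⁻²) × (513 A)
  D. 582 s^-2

Reference: [surface tension] = kg·s⁻².
Each option:
  A. kg·m⁻¹·s⁻¹
  B. [mass] = kg
  C. [kg·s⁻²·A⁻¹] · [A] = kg·s⁻²  ← same
  D. s⁻²
Only C. matches kg·s⁻².

C.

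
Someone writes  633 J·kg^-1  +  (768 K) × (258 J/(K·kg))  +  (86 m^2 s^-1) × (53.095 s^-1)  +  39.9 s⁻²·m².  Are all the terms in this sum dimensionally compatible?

Dimensions:
  633 J·kg^-1:  J·kg⁻¹ = N·m·kg⁻¹ = m²·s⁻²
  (768 K) × (258 J/(K·kg)):  [K] · [m²·s⁻²·K⁻¹] = m²·s⁻²
  (86 m^2 s^-1) × (53.095 s^-1):  [m²·s⁻¹] · [s⁻¹] = m²·s⁻²
  39.9 s⁻²·m²:  m²·s⁻²
Every term reduces to m²·s⁻².

Yes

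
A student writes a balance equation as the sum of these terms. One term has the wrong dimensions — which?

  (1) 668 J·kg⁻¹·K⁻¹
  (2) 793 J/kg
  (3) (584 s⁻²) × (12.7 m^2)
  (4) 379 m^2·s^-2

(1)

Dimensions:
  (1) J·kg⁻¹·K⁻¹ = N·m·kg⁻¹·K⁻¹ = m²·s⁻²·K⁻¹
  (2) J·kg⁻¹ = N·m·kg⁻¹ = m²·s⁻²
  (3) [s⁻²] · [m²] = m²·s⁻²
  (4) m²·s⁻²
All reduce to m²·s⁻² except (1), which is m²·s⁻²·K⁻¹.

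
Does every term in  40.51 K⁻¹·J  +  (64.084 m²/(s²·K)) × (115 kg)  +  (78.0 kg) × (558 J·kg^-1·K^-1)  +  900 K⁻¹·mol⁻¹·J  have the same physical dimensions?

In SI base units:
  40.51 K⁻¹·J:  J·K⁻¹ = N·m·K⁻¹ = kg·m²·s⁻²·K⁻¹
  (64.084 m²/(s²·K)) × (115 kg):  [m²·s⁻²·K⁻¹] · [kg] = kg·m²·s⁻²·K⁻¹
  (78.0 kg) × (558 J·kg^-1·K^-1):  [kg] · [m²·s⁻²·K⁻¹] = kg·m²·s⁻²·K⁻¹
  900 K⁻¹·mol⁻¹·J:  J·mol⁻¹·K⁻¹ = N·m·mol⁻¹·K⁻¹ = kg·m²·s⁻²·K⁻¹·mol⁻¹
The terms do not share a single dimension (kg·m²·s⁻²·K⁻¹ vs kg·m²·s⁻²·K⁻¹·mol⁻¹).

No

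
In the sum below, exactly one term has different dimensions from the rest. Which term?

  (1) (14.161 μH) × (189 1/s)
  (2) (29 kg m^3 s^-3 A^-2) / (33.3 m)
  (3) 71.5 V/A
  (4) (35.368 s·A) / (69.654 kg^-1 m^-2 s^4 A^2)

Work out the base dimensions of each:
  (1) [kg·m²·s⁻²·A⁻²] · [s⁻¹] = kg·m²·s⁻³·A⁻²
  (2) [kg·m³·s⁻³·A⁻²] / [m] = kg·m²·s⁻³·A⁻²
  (3) V·A⁻¹ = J·C⁻¹·A⁻¹ = kg·m²·s⁻³·A⁻²
  (4) [s·A] / [kg⁻¹·m⁻²·s⁴·A²] = kg·m²·s⁻³·A⁻¹
All reduce to kg·m²·s⁻³·A⁻² except (4), which is kg·m²·s⁻³·A⁻¹.

(4)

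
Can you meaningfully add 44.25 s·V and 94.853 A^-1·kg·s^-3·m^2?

In SI base units:
  44.25 s·V:  V·s = J·C⁻¹·s = kg·m²·s⁻²·A⁻¹
  94.853 A^-1·kg·s^-3·m^2:  kg·m²·s⁻³·A⁻¹
kg·m²·s⁻²·A⁻¹ ≠ kg·m²·s⁻³·A⁻¹, so they cannot be added.

No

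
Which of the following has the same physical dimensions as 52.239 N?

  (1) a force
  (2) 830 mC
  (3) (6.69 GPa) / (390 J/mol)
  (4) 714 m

(1)

Reference: N = kg·m·s⁻².
Each option:
  (1) [force] = kg·m·s⁻²  ← same
  (2) C = s·A
  (3) [kg·m⁻¹·s⁻²] / [kg·m²·s⁻²·mol⁻¹] = m⁻³·mol
  (4) m
Only (1) matches kg·m·s⁻².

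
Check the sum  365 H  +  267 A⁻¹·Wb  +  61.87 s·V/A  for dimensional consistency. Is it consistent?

Dimensions:
  365 H:  H = V·s·A⁻¹ = kg·m²·s⁻²·A⁻²
  267 A⁻¹·Wb:  Wb·A⁻¹ = V·s·A⁻¹ = kg·m²·s⁻²·A⁻²
  61.87 s·V/A:  V·s·A⁻¹ = J·C⁻¹·s·A⁻¹ = kg·m²·s⁻²·A⁻²
Every term reduces to kg·m²·s⁻²·A⁻².

Yes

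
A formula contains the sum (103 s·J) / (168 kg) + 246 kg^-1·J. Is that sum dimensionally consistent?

Dimensions:
  (103 s·J) / (168 kg):  [kg·m²·s⁻¹] / [kg] = m²·s⁻¹
  246 kg^-1·J:  J·kg⁻¹ = N·m·kg⁻¹ = m²·s⁻²
m²·s⁻¹ ≠ m²·s⁻², so they cannot be added.

No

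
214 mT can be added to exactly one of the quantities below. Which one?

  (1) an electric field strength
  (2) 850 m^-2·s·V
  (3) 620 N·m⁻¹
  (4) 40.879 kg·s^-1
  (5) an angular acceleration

(2)

Reference: T = Wb·m⁻² = kg·s⁻²·A⁻¹.
Each option:
  (1) [electric field strength] = kg·m·s⁻³·A⁻¹
  (2) V·s·m⁻² = J·C⁻¹·s·m⁻² = kg·s⁻²·A⁻¹  ← same
  (3) N·m⁻¹ = kg·m·s⁻²·m⁻¹ = kg·s⁻²
  (4) kg·s⁻¹
  (5) [angular acceleration] = s⁻²
Only (2) matches kg·s⁻²·A⁻¹.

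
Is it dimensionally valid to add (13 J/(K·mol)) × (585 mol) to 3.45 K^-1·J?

Yes

Work out the base dimensions of each:
  (13 J/(K·mol)) × (585 mol):  [kg·m²·s⁻²·K⁻¹·mol⁻¹] · [mol] = kg·m²·s⁻²·K⁻¹
  3.45 K^-1·J:  J·K⁻¹ = N·m·K⁻¹ = kg·m²·s⁻²·K⁻¹
Both are kg·m²·s⁻²·K⁻¹, so they have the same dimensions and can be added.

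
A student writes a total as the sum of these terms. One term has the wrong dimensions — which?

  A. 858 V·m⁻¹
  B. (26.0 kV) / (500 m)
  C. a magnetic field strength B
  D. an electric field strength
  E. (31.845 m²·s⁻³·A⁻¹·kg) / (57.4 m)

Dimensions:
  A. V·m⁻¹ = J·C⁻¹·m⁻¹ = kg·m·s⁻³·A⁻¹
  B. [kg·m²·s⁻³·A⁻¹] / [m] = kg·m·s⁻³·A⁻¹
  C. [magnetic field strength B] = kg·s⁻²·A⁻¹
  D. [electric field strength] = kg·m·s⁻³·A⁻¹
  E. [kg·m²·s⁻³·A⁻¹] / [m] = kg·m·s⁻³·A⁻¹
All reduce to kg·m·s⁻³·A⁻¹ except C., which is kg·s⁻²·A⁻¹.

C.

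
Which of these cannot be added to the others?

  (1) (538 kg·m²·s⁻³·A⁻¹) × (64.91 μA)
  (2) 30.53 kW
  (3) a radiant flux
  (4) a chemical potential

(4)

Expand each in SI base units:
  (1) [kg·m²·s⁻³·A⁻¹] · [A] = kg·m²·s⁻³
  (2) W = J·s⁻¹ = kg·m²·s⁻³
  (3) [radiant flux] = kg·m²·s⁻³
  (4) [chemical potential] = kg·m²·s⁻²·mol⁻¹
All reduce to kg·m²·s⁻³ except (4), which is kg·m²·s⁻²·mol⁻¹.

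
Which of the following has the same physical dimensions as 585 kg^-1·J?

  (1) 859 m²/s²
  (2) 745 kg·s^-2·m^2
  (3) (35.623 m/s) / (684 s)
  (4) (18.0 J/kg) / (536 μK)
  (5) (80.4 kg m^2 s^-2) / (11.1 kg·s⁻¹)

Reference: J·kg⁻¹ = N·m·kg⁻¹ = m²·s⁻².
Each option:
  (1) m²·s⁻²  ← same
  (2) kg·m²·s⁻²
  (3) [m·s⁻¹] / [s] = m·s⁻²
  (4) [m²·s⁻²] / [K] = m²·s⁻²·K⁻¹
  (5) [kg·m²·s⁻²] / [kg·s⁻¹] = m²·s⁻¹
Only (1) matches m²·s⁻².

(1)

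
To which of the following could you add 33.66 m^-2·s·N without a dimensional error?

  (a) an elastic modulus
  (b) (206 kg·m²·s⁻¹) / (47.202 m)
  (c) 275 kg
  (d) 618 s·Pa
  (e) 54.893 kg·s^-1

Reference: N·s·m⁻² = kg·m·s⁻²·s·m⁻² = kg·m⁻¹·s⁻¹.
Each option:
  (a) [elastic modulus] = kg·m⁻¹·s⁻²
  (b) [kg·m²·s⁻¹] / [m] = kg·m·s⁻¹
  (c) kg
  (d) Pa·s = N·m⁻²·s = kg·m⁻¹·s⁻¹  ← same
  (e) kg·s⁻¹
Only (d) matches kg·m⁻¹·s⁻¹.

(d)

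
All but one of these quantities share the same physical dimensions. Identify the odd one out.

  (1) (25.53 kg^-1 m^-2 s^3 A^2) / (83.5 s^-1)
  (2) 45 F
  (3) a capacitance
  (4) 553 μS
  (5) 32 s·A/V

(4)

In SI base units:
  (1) [kg⁻¹·m⁻²·s³·A²] / [s⁻¹] = kg⁻¹·m⁻²·s⁴·A²
  (2) F = C·V⁻¹ = kg⁻¹·m⁻²·s⁴·A²
  (3) [capacitance] = kg⁻¹·m⁻²·s⁴·A²
  (4) S = Ω⁻¹ = kg⁻¹·m⁻²·s³·A²
  (5) A·s·V⁻¹ = A·s·(J·C⁻¹)⁻¹ = kg⁻¹·m⁻²·s⁴·A²
All reduce to kg⁻¹·m⁻²·s⁴·A² except (4), which is kg⁻¹·m⁻²·s³·A².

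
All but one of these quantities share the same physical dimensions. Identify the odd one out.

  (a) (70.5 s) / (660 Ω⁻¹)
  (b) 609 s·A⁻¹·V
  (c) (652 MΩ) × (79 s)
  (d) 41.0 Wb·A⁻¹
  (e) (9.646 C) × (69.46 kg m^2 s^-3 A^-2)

Work out the base dimensions of each:
  (a) [s] / [kg⁻¹·m⁻²·s³·A²] = kg·m²·s⁻²·A⁻²
  (b) V·s·A⁻¹ = J·C⁻¹·s·A⁻¹ = kg·m²·s⁻²·A⁻²
  (c) [kg·m²·s⁻³·A⁻²] · [s] = kg·m²·s⁻²·A⁻²
  (d) Wb·A⁻¹ = V·s·A⁻¹ = kg·m²·s⁻²·A⁻²
  (e) [s·A] · [kg·m²·s⁻³·A⁻²] = kg·m²·s⁻²·A⁻¹
All reduce to kg·m²·s⁻²·A⁻² except (e), which is kg·m²·s⁻²·A⁻¹.

(e)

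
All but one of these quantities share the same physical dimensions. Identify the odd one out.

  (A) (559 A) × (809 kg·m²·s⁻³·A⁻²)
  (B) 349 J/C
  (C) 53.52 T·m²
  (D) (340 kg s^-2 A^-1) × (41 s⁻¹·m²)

Work out the base dimensions of each:
  (A) [A] · [kg·m²·s⁻³·A⁻²] = kg·m²·s⁻³·A⁻¹
  (B) J·C⁻¹ = N·m·(s·A)⁻¹ = kg·m²·s⁻³·A⁻¹
  (C) T·m² = Wb·m⁻²·m² = kg·m²·s⁻²·A⁻¹
  (D) [kg·s⁻²·A⁻¹] · [m²·s⁻¹] = kg·m²·s⁻³·A⁻¹
All reduce to kg·m²·s⁻³·A⁻¹ except (C), which is kg·m²·s⁻²·A⁻¹.

(C)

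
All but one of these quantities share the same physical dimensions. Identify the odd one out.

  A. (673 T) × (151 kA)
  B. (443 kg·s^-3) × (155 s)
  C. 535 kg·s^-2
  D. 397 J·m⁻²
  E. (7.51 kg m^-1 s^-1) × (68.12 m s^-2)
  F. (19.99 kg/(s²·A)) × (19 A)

E.

Dimensions:
  A. [kg·s⁻²·A⁻¹] · [A] = kg·s⁻²
  B. [kg·s⁻³] · [s] = kg·s⁻²
  C. kg·s⁻²
  D. J·m⁻² = N·m·m⁻² = kg·s⁻²
  E. [kg·m⁻¹·s⁻¹] · [m·s⁻²] = kg·s⁻³
  F. [kg·s⁻²·A⁻¹] · [A] = kg·s⁻²
All reduce to kg·s⁻² except E., which is kg·s⁻³.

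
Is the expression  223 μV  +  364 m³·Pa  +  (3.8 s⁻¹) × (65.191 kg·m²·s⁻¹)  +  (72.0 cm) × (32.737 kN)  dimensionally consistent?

Dimensions:
  223 μV:  V = J·C⁻¹ = kg·m²·s⁻³·A⁻¹
  364 m³·Pa:  Pa·m³ = N·m⁻²·m³ = kg·m²·s⁻²
  (3.8 s⁻¹) × (65.191 kg·m²·s⁻¹):  [s⁻¹] · [kg·m²·s⁻¹] = kg·m²·s⁻²
  (72.0 cm) × (32.737 kN):  [m] · [kg·m·s⁻²] = kg·m²·s⁻²
The terms do not share a single dimension (kg·m²·s⁻² vs kg·m²·s⁻³·A⁻¹).

No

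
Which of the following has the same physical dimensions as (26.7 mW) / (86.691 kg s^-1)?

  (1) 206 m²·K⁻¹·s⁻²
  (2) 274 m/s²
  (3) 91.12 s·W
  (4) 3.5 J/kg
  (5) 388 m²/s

(4)

Reference: [kg·m²·s⁻³] / [kg·s⁻¹] = m²·s⁻².
Each option:
  (1) m²·s⁻²·K⁻¹
  (2) m·s⁻²
  (3) W·s = J·s⁻¹·s = kg·m²·s⁻²
  (4) J·kg⁻¹ = N·m·kg⁻¹ = m²·s⁻²  ← same
  (5) m²·s⁻¹
Only (4) matches m²·s⁻².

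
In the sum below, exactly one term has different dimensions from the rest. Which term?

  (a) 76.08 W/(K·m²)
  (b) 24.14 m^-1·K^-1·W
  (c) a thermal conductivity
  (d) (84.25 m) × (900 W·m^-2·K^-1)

In SI base units:
  (a) W·m⁻²·K⁻¹ = J·s⁻¹·m⁻²·K⁻¹ = kg·s⁻³·K⁻¹
  (b) W·m⁻¹·K⁻¹ = J·s⁻¹·m⁻¹·K⁻¹ = kg·m·s⁻³·K⁻¹
  (c) [thermal conductivity] = kg·m·s⁻³·K⁻¹
  (d) [m] · [kg·s⁻³·K⁻¹] = kg·m·s⁻³·K⁻¹
All reduce to kg·m·s⁻³·K⁻¹ except (a), which is kg·s⁻³·K⁻¹.

(a)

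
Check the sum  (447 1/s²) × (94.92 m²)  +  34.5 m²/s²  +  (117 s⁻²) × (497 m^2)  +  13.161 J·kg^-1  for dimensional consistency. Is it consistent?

Yes

Dimensions:
  (447 1/s²) × (94.92 m²):  [s⁻²] · [m²] = m²·s⁻²
  34.5 m²/s²:  m²·s⁻²
  (117 s⁻²) × (497 m^2):  [s⁻²] · [m²] = m²·s⁻²
  13.161 J·kg^-1:  J·kg⁻¹ = N·m·kg⁻¹ = m²·s⁻²
Every term reduces to m²·s⁻².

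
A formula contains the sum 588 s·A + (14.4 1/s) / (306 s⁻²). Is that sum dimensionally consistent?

Work out the base dimensions of each:
  588 s·A:  A·s = s·A
  (14.4 1/s) / (306 s⁻²):  [s⁻¹] / [s⁻²] = s
s·A ≠ s, so they cannot be added.

No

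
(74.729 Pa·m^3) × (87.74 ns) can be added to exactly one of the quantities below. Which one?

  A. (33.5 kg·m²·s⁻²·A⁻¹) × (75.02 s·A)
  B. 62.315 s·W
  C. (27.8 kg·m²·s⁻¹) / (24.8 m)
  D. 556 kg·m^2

Reference: [kg·m²·s⁻²] · [s] = kg·m²·s⁻¹.
Each option:
  A. [kg·m²·s⁻²·A⁻¹] · [s·A] = kg·m²·s⁻¹  ← same
  B. W·s = J·s⁻¹·s = kg·m²·s⁻²
  C. [kg·m²·s⁻¹] / [m] = kg·m·s⁻¹
  D. kg·m²
Only A. matches kg·m²·s⁻¹.

A.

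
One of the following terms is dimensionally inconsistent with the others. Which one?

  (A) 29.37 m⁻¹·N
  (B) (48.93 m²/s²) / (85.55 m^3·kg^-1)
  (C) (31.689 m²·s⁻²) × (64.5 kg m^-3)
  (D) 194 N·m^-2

(A)

Reduce each to base SI dimensions:
  (A) N·m⁻¹ = kg·m·s⁻²·m⁻¹ = kg·s⁻²
  (B) [m²·s⁻²] / [kg⁻¹·m³] = kg·m⁻¹·s⁻²
  (C) [m²·s⁻²] · [kg·m⁻³] = kg·m⁻¹·s⁻²
  (D) N·m⁻² = kg·m·s⁻²·m⁻² = kg·m⁻¹·s⁻²
All reduce to kg·m⁻¹·s⁻² except (A), which is kg·s⁻².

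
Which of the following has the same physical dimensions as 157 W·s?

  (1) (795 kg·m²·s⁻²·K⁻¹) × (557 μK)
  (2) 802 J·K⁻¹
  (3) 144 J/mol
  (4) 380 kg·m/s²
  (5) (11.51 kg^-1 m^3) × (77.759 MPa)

(1)

Reference: W·s = J·s⁻¹·s = kg·m²·s⁻².
Each option:
  (1) [kg·m²·s⁻²·K⁻¹] · [K] = kg·m²·s⁻²  ← same
  (2) J·K⁻¹ = N·m·K⁻¹ = kg·m²·s⁻²·K⁻¹
  (3) J·mol⁻¹ = N·m·mol⁻¹ = kg·m²·s⁻²·mol⁻¹
  (4) kg·m·s⁻²
  (5) [kg⁻¹·m³] · [kg·m⁻¹·s⁻²] = m²·s⁻²
Only (1) matches kg·m²·s⁻².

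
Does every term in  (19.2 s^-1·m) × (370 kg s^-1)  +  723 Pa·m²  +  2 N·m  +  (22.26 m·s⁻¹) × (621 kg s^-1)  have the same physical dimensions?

No

Dimensions:
  (19.2 s^-1·m) × (370 kg s^-1):  [m·s⁻¹] · [kg·s⁻¹] = kg·m·s⁻²
  723 Pa·m²:  Pa·m² = N·m⁻²·m² = kg·m·s⁻²
  2 N·m:  N·m = kg·m·s⁻²·m = kg·m²·s⁻²
  (22.26 m·s⁻¹) × (621 kg s^-1):  [m·s⁻¹] · [kg·s⁻¹] = kg·m·s⁻²
The terms do not share a single dimension (kg·m²·s⁻² vs kg·m·s⁻²).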